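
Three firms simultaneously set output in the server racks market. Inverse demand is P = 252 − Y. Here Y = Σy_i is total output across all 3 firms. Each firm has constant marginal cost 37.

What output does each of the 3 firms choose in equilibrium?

53.75

A representative firm's profit is π_i = y_i(252 − Y) − 37y_i, with Y = y_i + Σ_{j≠i} y_j.
First-order condition: 215 − 2y_i − Σ_{j≠i} y_j = 0.
With identical firms, set every y_j = y: then 215 − 2y − 2y = 0, i.e. y = 215/4 = 53.75.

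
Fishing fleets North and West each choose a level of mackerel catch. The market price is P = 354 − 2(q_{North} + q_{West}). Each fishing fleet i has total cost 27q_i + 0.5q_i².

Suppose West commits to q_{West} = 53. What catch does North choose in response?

44.2

Fishing fleet North's profit: π = q_{North}(354 − 2(q_{North} + q_{West})) − 27q_{North} − 0.5q_{North}².
∂π/∂q_{North} = 327 − 5q_{North} − 2q_{West} = 0, so q_{North} = 65.4 − 0.4q_{West}.
At q_{West} = 53: q_{North} = 65.4 − 0.4·53 = 44.2.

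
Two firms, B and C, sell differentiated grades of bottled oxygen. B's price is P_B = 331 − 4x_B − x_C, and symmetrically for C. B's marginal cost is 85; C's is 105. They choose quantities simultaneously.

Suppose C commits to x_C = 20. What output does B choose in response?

28.25

Firm B's profit: π = x_B(331 − 4x_B − x_C) − 85x_B.
∂π/∂x_B = 246 − 8x_B − x_C = 0 ⇒ x_B = 30.75 − 0.125x_C.
At x_C = 20: x_B = 30.75 − 0.125·20 = 28.25.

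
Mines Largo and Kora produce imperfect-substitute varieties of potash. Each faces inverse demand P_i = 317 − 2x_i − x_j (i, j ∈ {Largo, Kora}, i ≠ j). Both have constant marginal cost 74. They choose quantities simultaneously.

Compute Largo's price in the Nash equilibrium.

Mine Largo's profit: π = x_{Largo}(317 − 2x_{Largo} − x_{Kora}) − 74x_{Largo}.
∂π/∂x_{Largo} = 243 − 4x_{Largo} − x_{Kora} = 0 ⇒ x_{Largo} = 60.75 − 0.25x_{Kora}.
By symmetry x_{Kora} = x_{Largo}; substituting into the reaction function, 1.25x_{Largo} = 60.75 and x_{Largo} = 48.6.
P_{Largo} = 317 − 2·48.6 − 48.6 = 171.2.

171.2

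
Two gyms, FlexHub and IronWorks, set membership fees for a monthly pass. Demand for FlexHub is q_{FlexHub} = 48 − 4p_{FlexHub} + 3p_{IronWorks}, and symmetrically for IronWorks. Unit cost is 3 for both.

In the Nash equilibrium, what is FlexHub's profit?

FlexHub's profit: π = (p_{FlexHub} − 3)(48 − 4p_{FlexHub} + 3p_{IronWorks}).
∂π/∂p_{FlexHub} = 60 − 8p_{FlexHub} + 3p_{IronWorks} = 0 ⇒ p_{FlexHub} = 7.5 + 0.375p_{IronWorks}.
The game is symmetric, so in equilibrium p_{IronWorks} = p_{FlexHub}: the reaction function gives 0.625p_{FlexHub} = 7.5, hence p_{FlexHub} = 12.
q_{FlexHub} = 48 − 4·12 + 3·12 = 36.
Profit = (12 − 3)·36 = 324.

324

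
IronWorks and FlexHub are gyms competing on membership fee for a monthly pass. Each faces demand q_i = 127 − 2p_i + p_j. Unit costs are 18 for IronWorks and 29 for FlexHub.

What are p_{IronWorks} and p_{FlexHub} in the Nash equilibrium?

55.8, 60.2

IronWorks's profit: π = (p_{IronWorks} − 18)(127 − 2p_{IronWorks} + p_{FlexHub}).
∂π/∂p_{IronWorks} = 163 − 4p_{IronWorks} + p_{FlexHub} = 0 ⇒ p_{IronWorks} = 40.75 + 0.25p_{FlexHub}.
Similarly p_{FlexHub} = 46.25 + 0.25p_{IronWorks}.
Solving the two reaction functions simultaneously: (1 − (0.25)(0.25))p_{IronWorks} = 40.75 + 0.25·46.25, so 0.9375p_{IronWorks} = 52.3125 and p_{IronWorks} = 55.8.
Then p_{FlexHub} = 46.25 + 0.25·55.8 = 60.2.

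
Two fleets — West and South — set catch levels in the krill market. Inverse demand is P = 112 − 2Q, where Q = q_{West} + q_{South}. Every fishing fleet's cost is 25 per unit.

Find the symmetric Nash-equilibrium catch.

Fishing fleet West's profit: π = q_{West}(112 − 2(q_{West} + q_{South})) − 25q_{West}.
∂π/∂q_{West} = 87 − 4q_{West} − 2q_{South} = 0, so q_{West} = 21.75 − 0.5q_{South}.
The game is symmetric, so in equilibrium q_{South} = q_{West}: the reaction function gives 1.5q_{West} = 21.75, hence q_{West} = 14.5.

14.5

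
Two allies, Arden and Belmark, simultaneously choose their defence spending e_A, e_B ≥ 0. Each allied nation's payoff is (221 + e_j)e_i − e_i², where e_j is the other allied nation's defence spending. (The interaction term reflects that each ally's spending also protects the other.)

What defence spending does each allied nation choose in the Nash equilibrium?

Arden's payoff is (221 + e_B)e_A − e_A².
∂π/∂e_A = 221 + e_B − 2e_A = 0, so e_A = 110.5 + 0.5e_B.
By symmetry e_B = e_A; substituting into the reaction function, 0.5e_A = 110.5 and e_A = 221.

221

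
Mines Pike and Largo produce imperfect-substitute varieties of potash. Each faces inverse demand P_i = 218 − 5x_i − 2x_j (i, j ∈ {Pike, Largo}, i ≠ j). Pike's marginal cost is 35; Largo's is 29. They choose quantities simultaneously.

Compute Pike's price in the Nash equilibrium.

110.625

Mine Pike's profit: π = x_{Pike}(218 − 5x_{Pike} − 2x_{Largo}) − 35x_{Pike}.
∂π/∂x_{Pike} = 183 − 10x_{Pike} − 2x_{Largo} = 0 ⇒ x_{Pike} = 18.3 − 0.2x_{Largo}.
Similarly x_{Largo} = 18.9 − 0.2x_{Pike}.
Plugging x_{Largo} into Pike's best response: x_{Pike} = 18.3 − 0.2(18.9 − 0.2x_{Pike}) ⇒ 0.96x_{Pike} = 14.52, so x_{Pike} = 15.125.
Then x_{Largo} = 18.9 − 0.2·15.125 = 15.875.
P_{Pike} = 218 − 5·15.125 − 2·15.875 = 110.625.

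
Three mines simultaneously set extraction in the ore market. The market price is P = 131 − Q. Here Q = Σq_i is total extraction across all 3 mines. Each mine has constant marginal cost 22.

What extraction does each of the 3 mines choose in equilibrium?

A representative mine's profit is π_i = q_i(131 − Q) − 22q_i, with Q = q_i + Σ_{j≠i} q_j.
First-order condition: 109 − 2q_i − Σ_{j≠i} q_j = 0.
With identical mines, set every q_j = q: then 109 − 2q − 2q = 0, i.e. q = 109/4 = 27.25.

27.25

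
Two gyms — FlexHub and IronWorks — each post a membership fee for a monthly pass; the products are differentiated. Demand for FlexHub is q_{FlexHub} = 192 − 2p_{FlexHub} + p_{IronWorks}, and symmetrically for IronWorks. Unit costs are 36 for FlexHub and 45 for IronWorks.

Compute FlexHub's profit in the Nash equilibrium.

FlexHub's profit: π = (p_{FlexHub} − 36)(192 − 2p_{FlexHub} + p_{IronWorks}).
∂π/∂p_{FlexHub} = 264 − 4p_{FlexHub} + p_{IronWorks} = 0 ⇒ p_{FlexHub} = 66 + 0.25p_{IronWorks}.
Similarly p_{IronWorks} = 70.5 + 0.25p_{FlexHub}.
Solving the two reaction functions simultaneously: (1 − (0.25)(0.25))p_{FlexHub} = 66 + 0.25·70.5, so 0.9375p_{FlexHub} = 83.625 and p_{FlexHub} = 89.2.
Then p_{IronWorks} = 70.5 + 0.25·89.2 = 92.8.
q_{FlexHub} = 192 − 2·89.2 + 92.8 = 106.4.
Profit = (89.2 − 36)·106.4 = 5660.48.

5660.48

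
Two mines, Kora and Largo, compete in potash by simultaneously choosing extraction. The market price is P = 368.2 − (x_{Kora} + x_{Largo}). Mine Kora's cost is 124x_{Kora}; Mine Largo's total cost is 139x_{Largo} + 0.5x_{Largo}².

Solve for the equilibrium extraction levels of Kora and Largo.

100.68, 42.84

Mine Kora's profit: π = x_{Kora}(368.2 − (x_{Kora} + x_{Largo})) − 124x_{Kora}.
∂π/∂x_{Kora} = 244.2 − 2x_{Kora} − x_{Largo} = 0, so x_{Kora} = 122.1 − 0.5x_{Largo}.
For Largo: ∂π/∂x_{Largo} = 229.2 − 3x_{Largo} − x_{Kora} = 0 ⇒ x_{Largo} = 76.4 − (1/3)x_{Kora}.
Plugging x_{Largo} into Kora's best response: x_{Kora} = 122.1 − 0.5(76.4 − (1/3)x_{Kora}) ⇒ (5/6)x_{Kora} = 83.9, so x_{Kora} = 100.68.
Then x_{Largo} = 76.4 − (1/3)·100.68 = 42.84.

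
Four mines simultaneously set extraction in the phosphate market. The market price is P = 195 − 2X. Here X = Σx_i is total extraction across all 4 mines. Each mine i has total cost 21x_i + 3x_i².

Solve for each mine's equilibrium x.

10.875

A representative mine's profit is π_i = x_i(195 − 2X) − 21x_i − 3x_i², with X = x_i + Σ_{j≠i} x_j.
First-order condition: 174 − 10x_i − 2Σ_{j≠i} x_j = 0.
Imposing symmetry (x_j = x for all j) turns Σ_{j≠i} x_j into 3x, so 174 = 16x and x = 10.875.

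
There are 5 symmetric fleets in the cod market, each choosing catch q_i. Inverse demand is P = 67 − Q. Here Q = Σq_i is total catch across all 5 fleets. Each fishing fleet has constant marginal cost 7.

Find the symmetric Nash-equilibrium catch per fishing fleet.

10

A representative fishing fleet's profit is π_i = q_i(67 − Q) − 7q_i, with Q = q_i + Σ_{j≠i} q_j.
First-order condition: 60 − 2q_i − Σ_{j≠i} q_j = 0.
Imposing symmetry (q_j = q for all j) turns Σ_{j≠i} q_j into 4q, so 60 = 6q and q = 10.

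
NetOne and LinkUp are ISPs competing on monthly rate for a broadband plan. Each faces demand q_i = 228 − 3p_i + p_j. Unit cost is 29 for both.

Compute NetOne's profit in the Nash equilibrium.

NetOne's profit: π = (p_{NetOne} − 29)(228 − 3p_{NetOne} + p_{LinkUp}).
∂π/∂p_{NetOne} = 315 − 6p_{NetOne} + p_{LinkUp} = 0 ⇒ p_{NetOne} = 52.5 + (1/6)p_{LinkUp}.
By symmetry p_{LinkUp} = p_{NetOne}; substituting into the reaction function, (5/6)p_{NetOne} = 52.5 and p_{NetOne} = 63.
q_{NetOne} = 228 − 3·63 + 63 = 102.
Profit = (63 − 29)·102 = 3468.

3468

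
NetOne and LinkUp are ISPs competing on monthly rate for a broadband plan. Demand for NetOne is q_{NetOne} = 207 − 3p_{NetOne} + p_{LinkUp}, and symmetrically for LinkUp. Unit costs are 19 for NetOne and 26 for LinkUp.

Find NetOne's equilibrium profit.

3550.08

NetOne's profit: π = (p_{NetOne} − 19)(207 − 3p_{NetOne} + p_{LinkUp}).
∂π/∂p_{NetOne} = 264 − 6p_{NetOne} + p_{LinkUp} = 0 ⇒ p_{NetOne} = 44 + (1/6)p_{LinkUp}.
Similarly p_{LinkUp} = 47.5 + (1/6)p_{NetOne}.
Solving the two reaction functions simultaneously: (1 − (1/6)(1/6))p_{NetOne} = 44 + (1/6)·47.5, so (35/36)p_{NetOne} = 623/12 and p_{NetOne} = 53.4.
Then p_{LinkUp} = 47.5 + (1/6)·53.4 = 56.4.
q_{NetOne} = 207 − 3·53.4 + 56.4 = 103.2.
Profit = (53.4 − 19)·103.2 = 3550.08.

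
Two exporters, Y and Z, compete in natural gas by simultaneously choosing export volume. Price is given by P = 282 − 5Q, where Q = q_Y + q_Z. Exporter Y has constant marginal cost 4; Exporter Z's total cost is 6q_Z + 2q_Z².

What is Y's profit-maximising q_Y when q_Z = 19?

Exporter Y's profit: π = q_Y(282 − 5(q_Y + q_Z)) − 4q_Y.
∂π/∂q_Y = 278 − 10q_Y − 5q_Z = 0, so q_Y = 27.8 − 0.5q_Z.
At q_Z = 19: q_Y = 27.8 − 0.5·19 = 18.3.

18.3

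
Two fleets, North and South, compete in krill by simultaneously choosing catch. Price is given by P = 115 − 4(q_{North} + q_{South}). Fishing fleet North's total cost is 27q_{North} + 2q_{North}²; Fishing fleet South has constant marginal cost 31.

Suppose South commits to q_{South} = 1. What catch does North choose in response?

Fishing fleet North's profit: π = q_{North}(115 − 4(q_{North} + q_{South})) − 27q_{North} − 2q_{North}².
∂π/∂q_{North} = 88 − 12q_{North} − 4q_{South} = 0, so q_{North} = 22/3 − (1/3)q_{South}.
At q_{South} = 1: q_{North} = 22/3 − (1/3)·1 = 7.

7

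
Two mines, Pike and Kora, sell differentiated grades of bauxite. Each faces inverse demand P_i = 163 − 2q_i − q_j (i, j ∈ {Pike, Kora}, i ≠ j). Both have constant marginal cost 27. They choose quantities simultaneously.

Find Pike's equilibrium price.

Mine Pike's profit: π = q_{Pike}(163 − 2q_{Pike} − q_{Kora}) − 27q_{Pike}.
∂π/∂q_{Pike} = 136 − 4q_{Pike} − q_{Kora} = 0 ⇒ q_{Pike} = 34 − 0.25q_{Kora}.
By symmetry q_{Kora} = q_{Pike}; substituting into the reaction function, 1.25q_{Pike} = 34 and q_{Pike} = 27.2.
P_{Pike} = 163 − 2·27.2 − 27.2 = 81.4.

81.4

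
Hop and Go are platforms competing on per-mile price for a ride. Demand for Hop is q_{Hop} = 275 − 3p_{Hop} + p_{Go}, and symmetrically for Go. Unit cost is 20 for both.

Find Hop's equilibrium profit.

Hop's profit: π = (p_{Hop} − 20)(275 − 3p_{Hop} + p_{Go}).
∂π/∂p_{Hop} = 335 − 6p_{Hop} + p_{Go} = 0 ⇒ p_{Hop} = 335/6 + (1/6)p_{Go}.
Setting p_{Hop} = p_{Go} in the reaction function: p_{Hop} = 335/6 + (1/6)p_{Hop}, so p_{Hop} = (335/6) / (5/6) = 67.
q_{Hop} = 275 − 3·67 + 67 = 141.
Profit = (67 − 20)·141 = 6627.

6627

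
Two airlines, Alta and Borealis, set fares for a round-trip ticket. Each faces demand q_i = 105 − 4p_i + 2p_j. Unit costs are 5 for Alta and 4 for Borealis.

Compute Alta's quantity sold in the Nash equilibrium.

Alta's profit: π = (p_{Alta} − 5)(105 − 4p_{Alta} + 2p_{Borealis}).
∂π/∂p_{Alta} = 125 − 8p_{Alta} + 2p_{Borealis} = 0 ⇒ p_{Alta} = 15.625 + 0.25p_{Borealis}.
Similarly p_{Borealis} = 15.125 + 0.25p_{Alta}.
Substituting the second reaction function into the first: p_{Alta} = 15.625 + 0.25(15.125 + 0.25p_{Alta}), which gives 0.9375p_{Alta} = 621/32 ⇒ p_{Alta} = 20.7.
Then p_{Borealis} = 15.125 + 0.25·20.7 = 20.3.
q_{Alta} = 105 − 4·20.7 + 2·20.3 = 62.8.

62.8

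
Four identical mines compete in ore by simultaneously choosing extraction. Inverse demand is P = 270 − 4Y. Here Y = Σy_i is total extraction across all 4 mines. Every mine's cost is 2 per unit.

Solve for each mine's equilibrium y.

13.4

A representative mine's profit is π_i = y_i(270 − 4Y) − 2y_i, with Y = y_i + Σ_{j≠i} y_j.
First-order condition: 268 − 8y_i − 4Σ_{j≠i} y_j = 0.
Imposing symmetry (y_j = y for all j) turns Σ_{j≠i} y_j into 3y, so 268 = 20y and y = 13.4.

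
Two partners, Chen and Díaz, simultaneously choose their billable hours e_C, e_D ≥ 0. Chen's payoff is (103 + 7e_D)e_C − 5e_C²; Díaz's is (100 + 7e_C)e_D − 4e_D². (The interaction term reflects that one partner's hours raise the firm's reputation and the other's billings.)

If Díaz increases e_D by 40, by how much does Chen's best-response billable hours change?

28

Expanding Chen's payoff: 103e_C + 7e_De_C − 5e_C².
∂π/∂e_C = 103 + 7e_D − 10e_C = 0, so e_C = 10.3 + 0.7e_D.
The reaction-function slope is 0.7, so a 40-unit rise in e_D moves e_C by 0.7 × 40 = 28. Chen's best response rises — the actions are strategic complements.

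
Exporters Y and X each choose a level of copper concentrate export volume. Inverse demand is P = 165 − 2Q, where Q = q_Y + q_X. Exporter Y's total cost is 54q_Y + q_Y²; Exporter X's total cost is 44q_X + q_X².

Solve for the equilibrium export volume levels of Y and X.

13.25, 15.75

Exporter Y's profit: π = q_Y(165 − 2(q_Y + q_X)) − 54q_Y − q_Y².
∂π/∂q_Y = 111 − 6q_Y − 2q_X = 0, so q_Y = 18.5 − (1/3)q_X.
By the same steps for X: q_X = 121/6 − (1/3)q_Y.
Substituting the second reaction function into the first: q_Y = 18.5 − (1/3)(121/6 − (1/3)q_Y), which gives (8/9)q_Y = 106/9 ⇒ q_Y = 13.25.
Then q_X = 121/6 − (1/3)·13.25 = 15.75.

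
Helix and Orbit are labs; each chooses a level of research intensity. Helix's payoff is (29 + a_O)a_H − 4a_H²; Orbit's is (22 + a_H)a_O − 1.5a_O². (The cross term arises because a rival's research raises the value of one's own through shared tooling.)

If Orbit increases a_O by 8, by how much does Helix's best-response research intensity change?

Expanding Helix's payoff: 29a_H + a_Oa_H − 4a_H².
∂π/∂a_H = 29 + a_O − 8a_H = 0, so a_H = 3.625 + 0.125a_O.
The reaction-function slope is 0.125, so an 8-unit rise in a_O moves a_H by 0.125 × 8 = 1. Helix's best response rises — the actions are strategic complements.

1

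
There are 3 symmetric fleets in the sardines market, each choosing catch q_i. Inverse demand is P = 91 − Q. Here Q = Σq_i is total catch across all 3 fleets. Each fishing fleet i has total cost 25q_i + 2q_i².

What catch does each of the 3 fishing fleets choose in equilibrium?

8.25

A representative fishing fleet's profit is π_i = q_i(91 − Q) − 25q_i − 2q_i², with Q = q_i + Σ_{j≠i} q_j.
First-order condition: 66 − 6q_i − Σ_{j≠i} q_j = 0.
In a symmetric equilibrium every fishing fleet chooses the same q, so Σ_{j≠i} q_j = 2q. The condition becomes 66 − 8q = 0, giving q = 66/8 = 8.25.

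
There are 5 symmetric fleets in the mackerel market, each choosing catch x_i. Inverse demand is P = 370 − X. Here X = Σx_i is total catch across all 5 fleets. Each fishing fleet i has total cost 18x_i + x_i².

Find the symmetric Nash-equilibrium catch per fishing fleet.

A representative fishing fleet's profit is π_i = x_i(370 − X) − 18x_i − x_i², with X = x_i + Σ_{j≠i} x_j.
First-order condition: 352 − 4x_i − Σ_{j≠i} x_j = 0.
In a symmetric equilibrium every fishing fleet chooses the same x, so Σ_{j≠i} x_j = 4x. The condition becomes 352 − 8x = 0, giving x = 352/8 = 44.

44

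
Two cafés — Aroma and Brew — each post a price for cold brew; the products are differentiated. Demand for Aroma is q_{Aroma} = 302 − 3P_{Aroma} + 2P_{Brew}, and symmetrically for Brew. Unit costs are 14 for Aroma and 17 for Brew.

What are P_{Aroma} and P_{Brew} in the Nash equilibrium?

Aroma's profit: π = (P_{Aroma} − 14)(302 − 3P_{Aroma} + 2P_{Brew}).
∂π/∂P_{Aroma} = 344 − 6P_{Aroma} + 2P_{Brew} = 0 ⇒ P_{Aroma} = 172/3 + (1/3)P_{Brew}.
Similarly P_{Brew} = 353/6 + (1/3)P_{Aroma}.
Substituting the second reaction function into the first: P_{Aroma} = 172/3 + (1/3)(353/6 + (1/3)P_{Aroma}), which gives (8/9)P_{Aroma} = 1385/18 ⇒ P_{Aroma} = 86.5625.
Then P_{Brew} = 353/6 + (1/3)·86.5625 = 87.6875.

86.5625, 87.6875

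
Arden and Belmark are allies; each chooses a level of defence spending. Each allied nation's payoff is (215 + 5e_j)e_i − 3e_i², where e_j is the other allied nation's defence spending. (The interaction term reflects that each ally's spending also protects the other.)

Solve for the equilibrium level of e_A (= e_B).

Arden's payoff is (215 + 5e_B)e_A − 3e_A².
∂π/∂e_A = 215 + 5e_B − 6e_A = 0, so e_A = 215/6 + (5/6)e_B.
By symmetry e_B = e_A; substituting into the reaction function, (1/6)e_A = 215/6 and e_A = 215.

215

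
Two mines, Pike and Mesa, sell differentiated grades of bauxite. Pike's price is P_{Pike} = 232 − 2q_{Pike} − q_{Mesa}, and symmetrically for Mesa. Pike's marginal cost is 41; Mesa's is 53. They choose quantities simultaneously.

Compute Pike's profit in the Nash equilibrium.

Mine Pike's profit: π = q_{Pike}(232 − 2q_{Pike} − q_{Mesa}) − 41q_{Pike}.
∂π/∂q_{Pike} = 191 − 4q_{Pike} − q_{Mesa} = 0 ⇒ q_{Pike} = 47.75 − 0.25q_{Mesa}.
Similarly q_{Mesa} = 44.75 − 0.25q_{Pike}.
Solving the two reaction functions simultaneously: (1 − (−0.25)(−0.25))q_{Pike} = 47.75 − 0.25·44.75, so 0.9375q_{Pike} = 36.5625 and q_{Pike} = 39.
Then q_{Mesa} = 44.75 − 0.25·39 = 35.
P_{Pike} = 232 − 2·39 − 35 = 119.
Profit = (119 − 41)·39 = 3042.

3042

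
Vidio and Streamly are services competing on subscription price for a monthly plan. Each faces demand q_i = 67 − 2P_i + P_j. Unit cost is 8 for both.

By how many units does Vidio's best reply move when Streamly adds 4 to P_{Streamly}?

1

Vidio's profit: π = (P_{Vidio} − 8)(67 − 2P_{Vidio} + P_{Streamly}).
∂π/∂P_{Vidio} = 83 − 4P_{Vidio} + P_{Streamly} = 0 ⇒ P_{Vidio} = 20.75 + 0.25P_{Streamly}.
The reaction-function slope is 0.25, so a 4-unit rise in P_{Streamly} moves P_{Vidio} by 0.25 × 4 = 1. Vidio's best response rises — the actions are strategic complements.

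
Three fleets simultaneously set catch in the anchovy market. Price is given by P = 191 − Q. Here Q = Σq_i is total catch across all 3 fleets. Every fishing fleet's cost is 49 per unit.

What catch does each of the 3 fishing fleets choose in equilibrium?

A representative fishing fleet's profit is π_i = q_i(191 − Q) − 49q_i, with Q = q_i + Σ_{j≠i} q_j.
First-order condition: 142 − 2q_i − Σ_{j≠i} q_j = 0.
Imposing symmetry (q_j = q for all j) turns Σ_{j≠i} q_j into 2q, so 142 = 4q and q = 35.5.

35.5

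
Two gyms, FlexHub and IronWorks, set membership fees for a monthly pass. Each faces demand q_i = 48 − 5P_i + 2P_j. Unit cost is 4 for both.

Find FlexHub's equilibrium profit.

101.25

FlexHub's profit: π = (P_{FlexHub} − 4)(48 − 5P_{FlexHub} + 2P_{IronWorks}).
∂π/∂P_{FlexHub} = 68 − 10P_{FlexHub} + 2P_{IronWorks} = 0 ⇒ P_{FlexHub} = 6.8 + 0.2P_{IronWorks}.
Setting P_{FlexHub} = P_{IronWorks} in the reaction function: P_{FlexHub} = 6.8 + 0.2P_{FlexHub}, so P_{FlexHub} = 6.8 / 0.8 = 8.5.
q_{FlexHub} = 48 − 5·8.5 + 2·8.5 = 22.5.
Profit = (8.5 − 4)·22.5 = 101.25.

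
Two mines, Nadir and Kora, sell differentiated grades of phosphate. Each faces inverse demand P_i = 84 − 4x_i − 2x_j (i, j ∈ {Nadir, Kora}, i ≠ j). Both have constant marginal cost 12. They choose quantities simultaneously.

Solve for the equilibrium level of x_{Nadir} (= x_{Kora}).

Mine Nadir's profit: π = x_{Nadir}(84 − 4x_{Nadir} − 2x_{Kora}) − 12x_{Nadir}.
∂π/∂x_{Nadir} = 72 − 8x_{Nadir} − 2x_{Kora} = 0 ⇒ x_{Nadir} = 9 − 0.25x_{Kora}.
The game is symmetric, so in equilibrium x_{Kora} = x_{Nadir}: the reaction function gives 1.25x_{Nadir} = 9, hence x_{Nadir} = 7.2.

7.2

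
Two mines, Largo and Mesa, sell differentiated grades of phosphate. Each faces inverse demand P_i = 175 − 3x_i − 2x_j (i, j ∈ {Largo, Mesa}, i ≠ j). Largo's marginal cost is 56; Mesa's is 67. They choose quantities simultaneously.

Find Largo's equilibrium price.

102.6875

Mine Largo's profit: π = x_{Largo}(175 − 3x_{Largo} − 2x_{Mesa}) − 56x_{Largo}.
∂π/∂x_{Largo} = 119 − 6x_{Largo} − 2x_{Mesa} = 0 ⇒ x_{Largo} = 119/6 − (1/3)x_{Mesa}.
Similarly x_{Mesa} = 18 − (1/3)x_{Largo}.
Plugging x_{Mesa} into Largo's best response: x_{Largo} = 119/6 − (1/3)(18 − (1/3)x_{Largo}) ⇒ (8/9)x_{Largo} = 83/6, so x_{Largo} = 15.5625.
Then x_{Mesa} = 18 − (1/3)·15.5625 = 12.8125.
P_{Largo} = 175 − 3·15.5625 − 2·12.8125 = 102.6875.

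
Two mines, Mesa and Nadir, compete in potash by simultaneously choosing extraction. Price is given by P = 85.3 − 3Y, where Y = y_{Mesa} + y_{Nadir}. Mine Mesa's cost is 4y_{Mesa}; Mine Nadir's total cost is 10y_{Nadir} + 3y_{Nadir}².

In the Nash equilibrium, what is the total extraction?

15.2

Mine Mesa's profit: π = y_{Mesa}(85.3 − 3(y_{Mesa} + y_{Nadir})) − 4y_{Mesa}.
∂π/∂y_{Mesa} = 81.3 − 6y_{Mesa} − 3y_{Nadir} = 0, so y_{Mesa} = 13.55 − 0.5y_{Nadir}.
For Nadir: ∂π/∂y_{Nadir} = 75.3 − 12y_{Nadir} − 3y_{Mesa} = 0 ⇒ y_{Nadir} = 6.275 − 0.25y_{Mesa}.
Plugging y_{Nadir} into Mesa's best response: y_{Mesa} = 13.55 − 0.5(6.275 − 0.25y_{Mesa}) ⇒ 0.875y_{Mesa} = 10.4125, so y_{Mesa} = 11.9.
Then y_{Nadir} = 6.275 − 0.25·11.9 = 3.3.
Total extraction: 11.9 + 3.3 = 15.2.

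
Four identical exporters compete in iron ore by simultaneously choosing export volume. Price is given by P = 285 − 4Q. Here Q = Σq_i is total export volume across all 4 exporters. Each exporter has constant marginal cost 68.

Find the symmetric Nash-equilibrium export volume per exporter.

A representative exporter's profit is π_i = q_i(285 − 4Q) − 68q_i, with Q = q_i + Σ_{j≠i} q_j.
First-order condition: 217 − 8q_i − 4Σ_{j≠i} q_j = 0.
Imposing symmetry (q_j = q for all j) turns Σ_{j≠i} q_j into 3q, so 217 = 20q and q = 10.85.

10.85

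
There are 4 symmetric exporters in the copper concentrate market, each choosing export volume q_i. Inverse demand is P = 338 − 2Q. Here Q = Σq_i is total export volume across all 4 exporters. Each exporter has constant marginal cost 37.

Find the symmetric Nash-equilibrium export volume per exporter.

A representative exporter's profit is π_i = q_i(338 − 2Q) − 37q_i, with Q = q_i + Σ_{j≠i} q_j.
First-order condition: 301 − 4q_i − 2Σ_{j≠i} q_j = 0.
In a symmetric equilibrium every exporter chooses the same q, so Σ_{j≠i} q_j = 3q. The condition becomes 301 − 10q = 0, giving q = 301/10 = 30.1.

30.1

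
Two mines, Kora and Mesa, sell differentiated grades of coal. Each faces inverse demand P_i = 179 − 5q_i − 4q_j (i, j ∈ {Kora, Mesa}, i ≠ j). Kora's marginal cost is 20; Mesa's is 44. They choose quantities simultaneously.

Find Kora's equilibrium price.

82.5

Mine Kora's profit: π = q_{Kora}(179 − 5q_{Kora} − 4q_{Mesa}) − 20q_{Kora}.
∂π/∂q_{Kora} = 159 − 10q_{Kora} − 4q_{Mesa} = 0 ⇒ q_{Kora} = 15.9 − 0.4q_{Mesa}.
Similarly q_{Mesa} = 13.5 − 0.4q_{Kora}.
Solving the two reaction functions simultaneously: (1 − (−0.4)(−0.4))q_{Kora} = 15.9 − 0.4·13.5, so 0.84q_{Kora} = 10.5 and q_{Kora} = 12.5.
Then q_{Mesa} = 13.5 − 0.4·12.5 = 8.5.
P_{Kora} = 179 − 5·12.5 − 4·8.5 = 82.5.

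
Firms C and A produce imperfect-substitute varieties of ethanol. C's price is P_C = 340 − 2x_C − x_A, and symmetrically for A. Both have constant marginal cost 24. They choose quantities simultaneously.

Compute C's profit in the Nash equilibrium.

Firm C's profit: π = x_C(340 − 2x_C − x_A) − 24x_C.
∂π/∂x_C = 316 − 4x_C − x_A = 0 ⇒ x_C = 79 − 0.25x_A.
The game is symmetric, so in equilibrium x_A = x_C: the reaction function gives 1.25x_C = 79, hence x_C = 63.2.
P_C = 340 − 2·63.2 − 63.2 = 150.4.
Profit = (150.4 − 24)·63.2 = 7988.48.

7988.48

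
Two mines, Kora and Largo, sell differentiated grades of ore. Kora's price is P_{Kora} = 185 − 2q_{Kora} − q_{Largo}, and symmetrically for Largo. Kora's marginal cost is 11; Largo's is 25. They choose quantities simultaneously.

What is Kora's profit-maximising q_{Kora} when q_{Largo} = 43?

32.75

Mine Kora's profit: π = q_{Kora}(185 − 2q_{Kora} − q_{Largo}) − 11q_{Kora}.
∂π/∂q_{Kora} = 174 − 4q_{Kora} − q_{Largo} = 0 ⇒ q_{Kora} = 43.5 − 0.25q_{Largo}.
At q_{Largo} = 43: q_{Kora} = 43.5 − 0.25·43 = 32.75.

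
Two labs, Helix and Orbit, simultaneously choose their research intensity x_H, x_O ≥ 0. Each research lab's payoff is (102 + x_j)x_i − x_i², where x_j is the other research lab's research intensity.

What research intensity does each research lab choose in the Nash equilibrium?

Helix's payoff is (102 + x_O)x_H − x_H².
∂π/∂x_H = 102 + x_O − 2x_H = 0, so x_H = 51 + 0.5x_O.
By symmetry x_O = x_H; substituting into the reaction function, 0.5x_H = 51 and x_H = 102.

102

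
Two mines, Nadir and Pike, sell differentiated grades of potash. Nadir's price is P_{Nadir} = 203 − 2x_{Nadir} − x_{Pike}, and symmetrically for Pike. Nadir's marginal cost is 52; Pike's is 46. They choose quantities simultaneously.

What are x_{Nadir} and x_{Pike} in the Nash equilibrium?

29.8, 31.8

Mine Nadir's profit: π = x_{Nadir}(203 − 2x_{Nadir} − x_{Pike}) − 52x_{Nadir}.
∂π/∂x_{Nadir} = 151 − 4x_{Nadir} − x_{Pike} = 0 ⇒ x_{Nadir} = 37.75 − 0.25x_{Pike}.
Similarly x_{Pike} = 39.25 − 0.25x_{Nadir}.
Plugging x_{Pike} into Nadir's best response: x_{Nadir} = 37.75 − 0.25(39.25 − 0.25x_{Nadir}) ⇒ 0.9375x_{Nadir} = 27.9375, so x_{Nadir} = 29.8.
Then x_{Pike} = 39.25 − 0.25·29.8 = 31.8.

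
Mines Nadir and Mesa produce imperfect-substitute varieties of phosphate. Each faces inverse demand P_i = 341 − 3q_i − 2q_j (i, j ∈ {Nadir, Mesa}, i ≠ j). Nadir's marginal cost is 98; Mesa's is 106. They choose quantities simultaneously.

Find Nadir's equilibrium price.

Mine Nadir's profit: π = q_{Nadir}(341 − 3q_{Nadir} − 2q_{Mesa}) − 98q_{Nadir}.
∂π/∂q_{Nadir} = 243 − 6q_{Nadir} − 2q_{Mesa} = 0 ⇒ q_{Nadir} = 40.5 − (1/3)q_{Mesa}.
Similarly q_{Mesa} = 235/6 − (1/3)q_{Nadir}.
Solving the two reaction functions simultaneously: (1 − (−1/3)(−1/3))q_{Nadir} = 40.5 − (1/3)·(235/6), so (8/9)q_{Nadir} = 247/9 and q_{Nadir} = 30.875.
Then q_{Mesa} = 235/6 − (1/3)·30.875 = 28.875.
P_{Nadir} = 341 − 3·30.875 − 2·28.875 = 190.625.

190.625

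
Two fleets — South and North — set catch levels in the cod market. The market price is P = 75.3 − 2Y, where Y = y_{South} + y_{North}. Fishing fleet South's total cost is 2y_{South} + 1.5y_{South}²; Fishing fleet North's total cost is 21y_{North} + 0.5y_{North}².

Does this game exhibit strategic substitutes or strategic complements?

Fishing fleet South's profit: π = y_{South}(75.3 − 2(y_{South} + y_{North})) − 2y_{South} − 1.5y_{South}².
∂π/∂y_{South} = 73.3 − 7y_{South} − 2y_{North} = 0, so y_{South} = 733/70 − (2/7)y_{North}.
The best-response slope dy_{South}/dy_{North} = −2/7 < 0: the reaction function is downward-sloping, so the choices are strategic substitutes.

strategic substitutes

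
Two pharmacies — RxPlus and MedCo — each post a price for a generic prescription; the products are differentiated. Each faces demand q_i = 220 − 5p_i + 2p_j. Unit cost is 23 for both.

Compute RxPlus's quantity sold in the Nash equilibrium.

94.375

RxPlus's profit: π = (p_{RxPlus} − 23)(220 − 5p_{RxPlus} + 2p_{MedCo}).
∂π/∂p_{RxPlus} = 335 − 10p_{RxPlus} + 2p_{MedCo} = 0 ⇒ p_{RxPlus} = 33.5 + 0.2p_{MedCo}.
Setting p_{RxPlus} = p_{MedCo} in the reaction function: p_{RxPlus} = 33.5 + 0.2p_{RxPlus}, so p_{RxPlus} = 33.5 / 0.8 = 41.875.
q_{RxPlus} = 220 − 5·41.875 + 2·41.875 = 94.375.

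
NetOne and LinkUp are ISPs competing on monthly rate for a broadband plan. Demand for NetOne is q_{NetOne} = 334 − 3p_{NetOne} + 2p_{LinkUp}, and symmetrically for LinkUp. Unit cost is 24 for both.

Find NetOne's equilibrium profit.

NetOne's profit: π = (p_{NetOne} − 24)(334 − 3p_{NetOne} + 2p_{LinkUp}).
∂π/∂p_{NetOne} = 406 − 6p_{NetOne} + 2p_{LinkUp} = 0 ⇒ p_{NetOne} = 203/3 + (1/3)p_{LinkUp}.
By symmetry p_{LinkUp} = p_{NetOne}; substituting into the reaction function, (2/3)p_{NetOne} = 203/3 and p_{NetOne} = 101.5.
q_{NetOne} = 334 − 3·101.5 + 2·101.5 = 232.5.
Profit = (101.5 − 24)·232.5 = 18018.75.

18018.75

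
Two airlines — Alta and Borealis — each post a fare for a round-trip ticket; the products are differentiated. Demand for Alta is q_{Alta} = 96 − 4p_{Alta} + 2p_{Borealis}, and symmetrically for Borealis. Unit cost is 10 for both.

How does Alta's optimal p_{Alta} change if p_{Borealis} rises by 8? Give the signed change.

2

Alta's profit: π = (p_{Alta} − 10)(96 − 4p_{Alta} + 2p_{Borealis}).
∂π/∂p_{Alta} = 136 − 8p_{Alta} + 2p_{Borealis} = 0 ⇒ p_{Alta} = 17 + 0.25p_{Borealis}.
The reaction-function slope is 0.25, so an 8-unit rise in p_{Borealis} moves p_{Alta} by 0.25 × 8 = 2. Alta's best response rises — the actions are strategic complements.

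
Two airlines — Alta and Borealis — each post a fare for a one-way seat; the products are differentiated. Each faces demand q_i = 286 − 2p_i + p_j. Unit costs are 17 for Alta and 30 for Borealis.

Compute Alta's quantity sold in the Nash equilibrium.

182.8

Alta's profit: π = (p_{Alta} − 17)(286 − 2p_{Alta} + p_{Borealis}).
∂π/∂p_{Alta} = 320 − 4p_{Alta} + p_{Borealis} = 0 ⇒ p_{Alta} = 80 + 0.25p_{Borealis}.
Similarly p_{Borealis} = 86.5 + 0.25p_{Alta}.
Plugging p_{Borealis} into Alta's best response: p_{Alta} = 80 + 0.25(86.5 + 0.25p_{Alta}) ⇒ 0.9375p_{Alta} = 101.625, so p_{Alta} = 108.4.
Then p_{Borealis} = 86.5 + 0.25·108.4 = 113.6.
q_{Alta} = 286 − 2·108.4 + 113.6 = 182.8.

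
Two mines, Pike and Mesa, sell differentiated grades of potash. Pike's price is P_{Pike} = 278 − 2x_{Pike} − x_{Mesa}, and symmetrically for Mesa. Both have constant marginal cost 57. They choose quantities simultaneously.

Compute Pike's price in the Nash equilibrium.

Mine Pike's profit: π = x_{Pike}(278 − 2x_{Pike} − x_{Mesa}) − 57x_{Pike}.
∂π/∂x_{Pike} = 221 − 4x_{Pike} − x_{Mesa} = 0 ⇒ x_{Pike} = 55.25 − 0.25x_{Mesa}.
By symmetry x_{Mesa} = x_{Pike}; substituting into the reaction function, 1.25x_{Pike} = 55.25 and x_{Pike} = 44.2.
P_{Pike} = 278 − 2·44.2 − 44.2 = 145.4.

145.4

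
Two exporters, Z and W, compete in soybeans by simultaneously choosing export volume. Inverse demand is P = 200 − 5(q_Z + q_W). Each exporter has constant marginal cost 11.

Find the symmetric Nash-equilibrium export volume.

Exporter Z's profit: π = q_Z(200 − 5(q_Z + q_W)) − 11q_Z.
∂π/∂q_Z = 189 − 10q_Z − 5q_W = 0, so q_Z = 18.9 − 0.5q_W.
The game is symmetric, so in equilibrium q_W = q_Z: the reaction function gives 1.5q_Z = 18.9, hence q_Z = 12.6.

12.6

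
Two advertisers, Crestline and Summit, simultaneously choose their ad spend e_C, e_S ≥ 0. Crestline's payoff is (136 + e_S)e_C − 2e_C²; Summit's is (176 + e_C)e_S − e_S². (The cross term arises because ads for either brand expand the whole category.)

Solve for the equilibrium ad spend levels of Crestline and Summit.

Expanding Crestline's payoff: 136e_C + e_Se_C − 2e_C².
∂π/∂e_C = 136 + e_S − 4e_C = 0, so e_C = 34 + 0.25e_S.
Likewise for Summit: e_S = 88 + 0.5e_C.
Substituting the second reaction function into the first: e_C = 34 + 0.25(88 + 0.5e_C), which gives 0.875e_C = 56 ⇒ e_C = 64.
Then e_S = 88 + 0.5·64 = 120.

64, 120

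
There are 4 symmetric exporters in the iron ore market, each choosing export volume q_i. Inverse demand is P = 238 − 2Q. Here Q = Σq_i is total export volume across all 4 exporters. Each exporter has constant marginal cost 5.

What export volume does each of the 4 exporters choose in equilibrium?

A representative exporter's profit is π_i = q_i(238 − 2Q) − 5q_i, with Q = q_i + Σ_{j≠i} q_j.
First-order condition: 233 − 4q_i − 2Σ_{j≠i} q_j = 0.
With identical exporters, set every q_j = q: then 233 − 4q − 6q = 0, i.e. q = 233/10 = 23.3.

23.3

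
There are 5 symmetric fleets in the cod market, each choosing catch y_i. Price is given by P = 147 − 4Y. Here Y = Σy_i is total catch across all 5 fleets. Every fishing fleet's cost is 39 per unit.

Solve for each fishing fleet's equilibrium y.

A representative fishing fleet's profit is π_i = y_i(147 − 4Y) − 39y_i, with Y = y_i + Σ_{j≠i} y_j.
First-order condition: 108 − 8y_i − 4Σ_{j≠i} y_j = 0.
Imposing symmetry (y_j = y for all j) turns Σ_{j≠i} y_j into 4y, so 108 = 24y and y = 4.5.

4.5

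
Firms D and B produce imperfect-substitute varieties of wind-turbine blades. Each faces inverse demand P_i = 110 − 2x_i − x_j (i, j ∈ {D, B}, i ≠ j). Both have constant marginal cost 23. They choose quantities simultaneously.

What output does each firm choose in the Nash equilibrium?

17.4

Firm D's profit: π = x_D(110 − 2x_D − x_B) − 23x_D.
∂π/∂x_D = 87 − 4x_D − x_B = 0 ⇒ x_D = 21.75 − 0.25x_B.
Setting x_D = x_B in the reaction function: x_D = 21.75 − 0.25x_D, so x_D = 21.75 / 1.25 = 17.4.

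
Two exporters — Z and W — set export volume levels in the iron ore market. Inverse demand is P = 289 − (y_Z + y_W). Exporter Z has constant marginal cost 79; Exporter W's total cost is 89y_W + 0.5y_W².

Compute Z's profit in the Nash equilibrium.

7396

Exporter Z's profit: π = y_Z(289 − (y_Z + y_W)) − 79y_Z.
∂π/∂y_Z = 210 − 2y_Z − y_W = 0, so y_Z = 105 − 0.5y_W.
For W: ∂π/∂y_W = 200 − 3y_W − y_Z = 0 ⇒ y_W = 200/3 − (1/3)y_Z.
Plugging y_W into Z's best response: y_Z = 105 − 0.5(200/3 − (1/3)y_Z) ⇒ (5/6)y_Z = 215/3, so y_Z = 86.
Then y_W = 200/3 − (1/3)·86 = 38.
Price P = 289 − 124 = 165.
Z's profit: (165 − 79)·86 = 7396.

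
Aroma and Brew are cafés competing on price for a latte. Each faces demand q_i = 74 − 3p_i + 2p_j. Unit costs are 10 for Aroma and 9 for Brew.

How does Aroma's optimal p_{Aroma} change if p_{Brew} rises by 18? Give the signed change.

Aroma's profit: π = (p_{Aroma} − 10)(74 − 3p_{Aroma} + 2p_{Brew}).
∂π/∂p_{Aroma} = 104 − 6p_{Aroma} + 2p_{Brew} = 0 ⇒ p_{Aroma} = 52/3 + (1/3)p_{Brew}.
The reaction-function slope is 1/3, so an 18-unit rise in p_{Brew} moves p_{Aroma} by 1/3 × 18 = 6. Aroma's best response rises — the actions are strategic complements.

6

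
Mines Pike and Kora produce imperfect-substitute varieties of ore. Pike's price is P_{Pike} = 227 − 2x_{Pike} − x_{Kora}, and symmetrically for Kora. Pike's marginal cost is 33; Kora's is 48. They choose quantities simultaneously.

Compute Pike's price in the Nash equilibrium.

Mine Pike's profit: π = x_{Pike}(227 − 2x_{Pike} − x_{Kora}) − 33x_{Pike}.
∂π/∂x_{Pike} = 194 − 4x_{Pike} − x_{Kora} = 0 ⇒ x_{Pike} = 48.5 − 0.25x_{Kora}.
Similarly x_{Kora} = 44.75 − 0.25x_{Pike}.
Plugging x_{Kora} into Pike's best response: x_{Pike} = 48.5 − 0.25(44.75 − 0.25x_{Pike}) ⇒ 0.9375x_{Pike} = 37.3125, so x_{Pike} = 39.8.
Then x_{Kora} = 44.75 − 0.25·39.8 = 34.8.
P_{Pike} = 227 − 2·39.8 − 34.8 = 112.6.

112.6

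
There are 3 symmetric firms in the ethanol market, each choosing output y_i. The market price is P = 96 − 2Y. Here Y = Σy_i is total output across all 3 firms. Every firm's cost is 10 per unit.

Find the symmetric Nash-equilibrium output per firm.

A representative firm's profit is π_i = y_i(96 − 2Y) − 10y_i, with Y = y_i + Σ_{j≠i} y_j.
First-order condition: 86 − 4y_i − 2Σ_{j≠i} y_j = 0.
In a symmetric equilibrium every firm chooses the same y, so Σ_{j≠i} y_j = 2y. The condition becomes 86 − 8y = 0, giving y = 86/8 = 10.75.

10.75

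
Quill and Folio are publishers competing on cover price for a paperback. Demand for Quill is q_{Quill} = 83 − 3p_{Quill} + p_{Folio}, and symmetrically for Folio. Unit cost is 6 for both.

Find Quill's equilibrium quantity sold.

42.6

Quill's profit: π = (p_{Quill} − 6)(83 − 3p_{Quill} + p_{Folio}).
∂π/∂p_{Quill} = 101 − 6p_{Quill} + p_{Folio} = 0 ⇒ p_{Quill} = 101/6 + (1/6)p_{Folio}.
Setting p_{Quill} = p_{Folio} in the reaction function: p_{Quill} = 101/6 + (1/6)p_{Quill}, so p_{Quill} = (101/6) / (5/6) = 20.2.
q_{Quill} = 83 − 3·20.2 + 20.2 = 42.6.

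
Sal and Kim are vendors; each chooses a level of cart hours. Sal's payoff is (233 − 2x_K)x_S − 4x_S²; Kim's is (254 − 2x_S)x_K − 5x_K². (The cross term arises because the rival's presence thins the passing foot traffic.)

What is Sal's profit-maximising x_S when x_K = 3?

28.375

Expanding Sal's payoff: 233x_S − 2x_Kx_S − 4x_S².
∂π/∂x_S = 233 − 2x_K − 8x_S = 0, so x_S = 29.125 − 0.25x_K.
At x_K = 3: x_S = 29.125 − 0.25·3 = 28.375.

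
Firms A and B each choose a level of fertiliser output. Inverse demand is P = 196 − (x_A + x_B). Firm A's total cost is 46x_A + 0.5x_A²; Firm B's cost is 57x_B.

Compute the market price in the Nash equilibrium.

110.4

Firm A's profit: π = x_A(196 − (x_A + x_B)) − 46x_A − 0.5x_A².
∂π/∂x_A = 150 − 3x_A − x_B = 0, so x_A = 50 − (1/3)x_B.
For B: ∂π/∂x_B = 139 − 2x_B − x_A = 0 ⇒ x_B = 69.5 − 0.5x_A.
Substituting the second reaction function into the first: x_A = 50 − (1/3)(69.5 − 0.5x_A), which gives (5/6)x_A = 161/6 ⇒ x_A = 32.2.
Then x_B = 69.5 − 0.5·32.2 = 53.4.
Equilibrium price: P = 196 − 85.6 = 110.4.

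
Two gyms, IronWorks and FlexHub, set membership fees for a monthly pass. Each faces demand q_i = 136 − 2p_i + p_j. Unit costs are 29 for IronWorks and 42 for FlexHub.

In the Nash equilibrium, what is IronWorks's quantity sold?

74.8

IronWorks's profit: π = (p_{IronWorks} − 29)(136 − 2p_{IronWorks} + p_{FlexHub}).
∂π/∂p_{IronWorks} = 194 − 4p_{IronWorks} + p_{FlexHub} = 0 ⇒ p_{IronWorks} = 48.5 + 0.25p_{FlexHub}.
Similarly p_{FlexHub} = 55 + 0.25p_{IronWorks}.
Plugging p_{FlexHub} into IronWorks's best response: p_{IronWorks} = 48.5 + 0.25(55 + 0.25p_{IronWorks}) ⇒ 0.9375p_{IronWorks} = 62.25, so p_{IronWorks} = 66.4.
Then p_{FlexHub} = 55 + 0.25·66.4 = 71.6.
q_{IronWorks} = 136 − 2·66.4 + 71.6 = 74.8.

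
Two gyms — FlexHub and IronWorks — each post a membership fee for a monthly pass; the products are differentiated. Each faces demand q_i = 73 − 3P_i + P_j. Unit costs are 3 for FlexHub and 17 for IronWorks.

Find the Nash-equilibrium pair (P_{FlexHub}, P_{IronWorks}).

17.6, 23.6

FlexHub's profit: π = (P_{FlexHub} − 3)(73 − 3P_{FlexHub} + P_{IronWorks}).
∂π/∂P_{FlexHub} = 82 − 6P_{FlexHub} + P_{IronWorks} = 0 ⇒ P_{FlexHub} = 41/3 + (1/6)P_{IronWorks}.
Similarly P_{IronWorks} = 62/3 + (1/6)P_{FlexHub}.
Plugging P_{IronWorks} into FlexHub's best response: P_{FlexHub} = 41/3 + (1/6)(62/3 + (1/6)P_{FlexHub}) ⇒ (35/36)P_{FlexHub} = 154/9, so P_{FlexHub} = 17.6.
Then P_{IronWorks} = 62/3 + (1/6)·17.6 = 23.6.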